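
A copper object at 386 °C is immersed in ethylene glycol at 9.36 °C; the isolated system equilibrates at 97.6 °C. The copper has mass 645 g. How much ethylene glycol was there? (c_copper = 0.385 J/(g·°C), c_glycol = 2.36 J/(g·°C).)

|Q_copper| = |Q_glycol|:
645×0.385×(386 − 97.6) = m×2.36×(97.6 − 9.36)
208.25 m = 71617  ⇒  m ≈ 343.9 g

m ≈ 344 g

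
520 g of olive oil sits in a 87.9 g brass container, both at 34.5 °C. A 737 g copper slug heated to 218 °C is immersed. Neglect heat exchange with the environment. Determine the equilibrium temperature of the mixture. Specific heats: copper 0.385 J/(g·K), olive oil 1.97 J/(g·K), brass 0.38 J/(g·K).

T_f ≈ 73.3 °C

Setting the total heat transfer to zero:
737×0.385×(T − 218) + 520×1.97×(T − 34.5) + 87.9×0.38×(T − 34.5) = 0
283.75(T − 218) + 1024.4(T − 34.5) + 33.4(T − 34.5) = 0
1341.5 T = 98351
T ≈ 73.31 °C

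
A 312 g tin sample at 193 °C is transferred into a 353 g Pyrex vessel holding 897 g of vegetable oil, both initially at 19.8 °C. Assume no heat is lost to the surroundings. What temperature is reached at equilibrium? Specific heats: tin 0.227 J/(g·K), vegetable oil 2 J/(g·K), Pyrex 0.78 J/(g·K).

T_f ≈ 25.5 °C

Let T be the final temperature. ΣQ_i = 0:
312×0.227×(T − 193) + 897×2×(T − 19.8) + 353×0.78×(T − 19.8) = 0
70.82(T − 193) + 1794(T − 19.8) + 275.34(T − 19.8) = 0
2140.2 T = 54642
T ≈ 25.53 °C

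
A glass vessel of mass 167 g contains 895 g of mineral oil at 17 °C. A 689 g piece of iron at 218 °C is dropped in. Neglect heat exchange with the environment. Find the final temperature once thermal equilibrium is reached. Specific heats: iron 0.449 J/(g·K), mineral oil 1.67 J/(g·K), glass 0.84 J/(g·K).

T_f ≈ 49.0 °C

Let T be the final temperature. ΣQ_i = 0:
689·0.449·(T − 218) + 895·1.67·(T − 17) + 167·0.84·(T − 17) = 0
309.36(T − 218) + 1494.6(T − 17) + 140.28(T − 17) = 0
(309.36 + 1494.6 + 140.28) T = 309.36·218 + 1494.6·17 + 140.28·17
T = 95235 / 1944.3 = 49 °C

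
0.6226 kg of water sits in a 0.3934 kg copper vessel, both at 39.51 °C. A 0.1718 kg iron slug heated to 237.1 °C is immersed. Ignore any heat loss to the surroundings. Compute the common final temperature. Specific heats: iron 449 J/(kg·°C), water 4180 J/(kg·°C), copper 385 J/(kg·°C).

Conservation of energy gives ΣQ = 0:
0.1718×449×(T − 237.1) + 0.6226×4180×(T − 39.51) + 0.3934×385×(T − 39.51) = 0
77.14(T − 237.1) + 2602.5(T − 39.51) + 151.46(T − 39.51) = 0
(77.14 + 2602.5 + 151.46) T = 77.14×237.1 + 2602.5×39.51 + 151.46×39.51
T = 127097/2831.1 ≈ 44.89 °C

T_f ≈ 44.9 °C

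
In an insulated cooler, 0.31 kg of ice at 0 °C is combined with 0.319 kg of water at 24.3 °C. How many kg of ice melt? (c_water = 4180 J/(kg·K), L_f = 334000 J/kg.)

m_melted ≈ 0.097 kg

Cooling the water to 0 °C releases 0.319×4180×24.3 = 32402 J.
To melt every bit of ice: 0.31×334000 = 103540 J.
32402 J < 103540 J, so only part of the ice melts and the system sits at 0 °C.
m_melt = 32402 / L_f = 0.09701 kg.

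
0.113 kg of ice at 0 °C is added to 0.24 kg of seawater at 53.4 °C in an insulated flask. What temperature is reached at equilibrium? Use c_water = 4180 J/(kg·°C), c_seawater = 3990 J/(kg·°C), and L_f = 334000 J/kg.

T_f ≈ 9.4 °C

Conservation of energy gives ΣQ = 0:
fusion: m_ice L_f = 0.113×334000 = 37742; meltwater 0→T: 0.113×4180×T = 472.34 T; seawater cools: 0.24×3990×(T − 53.4) = 957.6(T − 53.4)
1429.9 T = 51136 − 37742 = 13394
T ≈ 9.37 °C — above 0 °C, consistent with complete melting.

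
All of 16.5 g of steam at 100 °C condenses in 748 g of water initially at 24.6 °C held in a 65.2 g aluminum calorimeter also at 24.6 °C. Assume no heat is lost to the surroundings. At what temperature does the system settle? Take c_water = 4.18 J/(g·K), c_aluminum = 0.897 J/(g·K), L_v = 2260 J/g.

T_f ≈ 37.7 °C

Net heat exchanged in the isolated system is zero:
condense steam: −16.5×2260 = −37290; condensate cools 100→T: 16.5×4.18×(T − 100) = 68.97(T − 100); original water: 3126.6(T − 24.6); aluminum cup: 65.2×0.897×(T − 24.6) = 58.48(T − 24.6)
3254.1 T = 37290 + 6897 + 78354 = 122541
T ≈ 37.66 °C (< 100 °C, so full condensation is consistent).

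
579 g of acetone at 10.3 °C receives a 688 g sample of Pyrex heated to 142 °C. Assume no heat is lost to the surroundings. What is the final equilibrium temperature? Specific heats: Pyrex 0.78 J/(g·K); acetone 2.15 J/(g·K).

Conservation of energy gives ΣQ = 0:
688×0.78×(T − 142) + 579×2.15×(T − 10.3) = 0
1781.5 T = 89025
T ≈ 49.97 °C

T_f ≈ 50.0 °C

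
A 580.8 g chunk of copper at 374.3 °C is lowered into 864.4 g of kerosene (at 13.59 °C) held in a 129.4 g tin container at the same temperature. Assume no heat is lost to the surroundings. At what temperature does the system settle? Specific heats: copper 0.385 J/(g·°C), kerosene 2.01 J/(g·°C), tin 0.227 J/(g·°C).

T_f ≈ 54.1 °C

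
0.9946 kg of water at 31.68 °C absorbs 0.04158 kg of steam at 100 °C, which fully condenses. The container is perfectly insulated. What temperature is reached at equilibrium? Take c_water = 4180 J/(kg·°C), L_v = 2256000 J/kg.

T_f ≈ 56.1 °C

Sum of m c ΔT and latent-heat terms is zero:
latent heat released on condensation: 0.04158×2256000 = 93804
  condensed water 100 °C→T: 173.8(T − 100)
  water warms: 0.9946×4180×(T − 31.68) = 4157.4(T − 31.68)
4331.2 T = 93804 + 17380 + 131707 = 242892
T ≈ 56.08 °C (< 100 °C, so full condensation is consistent).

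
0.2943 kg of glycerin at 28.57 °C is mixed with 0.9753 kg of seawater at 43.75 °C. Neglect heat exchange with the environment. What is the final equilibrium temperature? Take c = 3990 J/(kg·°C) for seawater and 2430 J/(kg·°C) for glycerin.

T_f ≈ 41.4 °C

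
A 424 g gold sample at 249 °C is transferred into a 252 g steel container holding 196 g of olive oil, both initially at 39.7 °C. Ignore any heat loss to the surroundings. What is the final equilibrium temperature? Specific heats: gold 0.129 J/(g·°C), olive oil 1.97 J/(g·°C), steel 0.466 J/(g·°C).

Taking heat into each body as positive, Σ m c ΔT = 0:
424·0.129·(T − 249) + 196·1.97·(T − 39.7) + 252·0.466·(T − 39.7) = 0
54.7(T − 249) + 386.12(T − 39.7) + 117.43(T − 39.7) = 0
558.25 T = 33610
T = 33610/558.25 ≈ 60.21 °C

T_f ≈ 60.2 °C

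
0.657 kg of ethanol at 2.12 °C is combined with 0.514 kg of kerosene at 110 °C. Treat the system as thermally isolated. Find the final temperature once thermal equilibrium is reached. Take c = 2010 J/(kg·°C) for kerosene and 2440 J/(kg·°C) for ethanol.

T_f ≈ 44.4 °C

Setting the total heat transfer to zero:
0.514*2010*(T − 110) + 0.657*2440*(T − 2.12) = 0
2636.2 T = 117044
T = 117044/2636.2 ≈ 44.40 °C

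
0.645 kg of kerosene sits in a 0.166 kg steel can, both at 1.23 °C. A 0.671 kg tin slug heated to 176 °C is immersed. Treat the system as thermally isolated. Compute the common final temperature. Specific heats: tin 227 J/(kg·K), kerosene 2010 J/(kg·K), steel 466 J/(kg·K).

T_f ≈ 18.7 °C

Heat gained plus heat lost sum to zero:
0.671·227·(T − 176) + 0.645·2010·(T − 1.23) + 0.166·466·(T − 1.23) = 0
(152.32 + 1296.5 + 77.36) T = 152.32·176 + 1296.5·1.23 + 77.36·1.23
T ≈ 18.67 °C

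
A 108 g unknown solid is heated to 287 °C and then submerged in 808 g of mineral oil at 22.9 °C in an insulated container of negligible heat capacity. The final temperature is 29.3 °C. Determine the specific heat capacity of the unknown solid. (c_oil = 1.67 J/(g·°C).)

c ≈ 0.31 J/(g·°C)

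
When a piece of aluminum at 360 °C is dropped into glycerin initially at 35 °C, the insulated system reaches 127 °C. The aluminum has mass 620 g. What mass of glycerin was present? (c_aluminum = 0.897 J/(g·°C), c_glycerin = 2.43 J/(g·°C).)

|Q_aluminum| = |Q_glycerin|:
620×0.897×(360 − 127) = m×2.43×(127 − 35)
223.56 m = 129581  ⇒  m ≈ 579.6 g

m ≈ 580 g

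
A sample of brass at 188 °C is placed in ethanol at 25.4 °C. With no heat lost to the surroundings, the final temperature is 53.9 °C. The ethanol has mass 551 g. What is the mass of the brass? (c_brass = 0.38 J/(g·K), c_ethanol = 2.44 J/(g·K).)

m ≈ 752 g

Setting the total heat transfer to zero:
m·0.38·(53.9 − 188) + 551·2.44·(53.9 − 25.4) = 0
-50.96 m = -38317
m = -38317/-50.96 ≈ 751.9 g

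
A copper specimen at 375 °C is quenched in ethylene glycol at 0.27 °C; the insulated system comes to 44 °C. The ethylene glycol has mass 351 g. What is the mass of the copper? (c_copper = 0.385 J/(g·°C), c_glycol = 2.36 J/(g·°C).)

m ≈ 284 g

Heat lost by the copper = heat gained by the glycol:
m·0.385·(375 − 44) = 351·2.36·(44 − 0.27)
127.44 m = 36224  ⇒  m ≈ 284.3 g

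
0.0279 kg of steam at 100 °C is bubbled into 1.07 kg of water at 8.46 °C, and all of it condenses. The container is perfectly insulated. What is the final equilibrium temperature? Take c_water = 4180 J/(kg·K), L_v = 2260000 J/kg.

T_f ≈ 24.5 °C

Sum of m c ΔT and latent-heat terms is zero:
condense steam: −0.0279×2260000 = −63054
  condensate cools 100→T: 0.0279×4180×(T − 100) = 116.62(T − 100)
  water warms: 1.07×4180×(T − 8.46) = 4472.6(T − 8.46)
4589.2 T = 63054 + 11662 + 37838 = 112554
T ≈ 24.53 °C (< 100 °C, so full condensation is consistent).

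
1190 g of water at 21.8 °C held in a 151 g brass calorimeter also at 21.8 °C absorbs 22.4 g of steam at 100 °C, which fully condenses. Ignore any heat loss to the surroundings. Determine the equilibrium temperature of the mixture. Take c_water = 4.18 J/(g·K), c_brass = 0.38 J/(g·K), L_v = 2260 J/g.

T_f ≈ 33.1 °C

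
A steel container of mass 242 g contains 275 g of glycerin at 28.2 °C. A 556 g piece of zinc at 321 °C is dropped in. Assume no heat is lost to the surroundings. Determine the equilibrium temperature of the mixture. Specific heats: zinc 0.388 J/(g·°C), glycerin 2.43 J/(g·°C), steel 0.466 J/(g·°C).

T_f ≈ 91.6 °C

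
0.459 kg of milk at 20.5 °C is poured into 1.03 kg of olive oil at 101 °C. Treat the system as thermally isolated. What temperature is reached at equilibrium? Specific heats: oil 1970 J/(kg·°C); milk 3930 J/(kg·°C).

T_f ≈ 63.1 °C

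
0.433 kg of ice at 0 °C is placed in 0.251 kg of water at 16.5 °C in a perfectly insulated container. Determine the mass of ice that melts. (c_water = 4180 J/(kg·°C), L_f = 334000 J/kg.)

Cooling the water to 0 °C releases 0.251·4180·16.5 = 17311 J.
Fully melting the ice requires m_ice L_f = 0.433·334000 = 144622 J.
Since 17311 < 144622 J, not all the ice melts; equilibrium is at 0 °C.
m_melted·334000 = 17311  ⇒  m_melted ≈ 0.05183 kg.

m_melted ≈ 0.0518 kg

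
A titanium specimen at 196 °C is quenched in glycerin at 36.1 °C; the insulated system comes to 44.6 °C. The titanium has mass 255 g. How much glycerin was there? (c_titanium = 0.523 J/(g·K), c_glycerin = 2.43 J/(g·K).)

Heat lost by the titanium = heat gained by the glycerin:
255×0.523×(196 − 44.6) = m×2.43×(44.6 − 36.1)
20.66 m = 20191  ⇒  m ≈ 977.6 g

m ≈ 978 g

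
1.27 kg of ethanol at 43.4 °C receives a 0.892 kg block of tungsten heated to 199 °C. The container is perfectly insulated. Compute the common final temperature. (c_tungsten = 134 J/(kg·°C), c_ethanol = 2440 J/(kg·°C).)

T_f = Σ m_i c_i T_i / Σ m_i c_i:
T_f = (119.53×199 + 3098.8×43.4) / (119.53 + 3098.8)
    = 158274 / 3218.3 ≈ 49.18 °C

T_f ≈ 49.2 °C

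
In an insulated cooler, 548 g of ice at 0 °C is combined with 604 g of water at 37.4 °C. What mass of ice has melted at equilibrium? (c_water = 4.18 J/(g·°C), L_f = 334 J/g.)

m_melted ≈ 283 g

Water can give up m c ΔT = 604×4.18×37.4 = 94425 J before reaching 0 °C.
Melting all 548 g of ice would need 548×334 = 183032 J.
94425 J < 183032 J, so only part of the ice melts and the system sits at 0 °C.
Mass melted = 94425/334 ≈ 282.7 g.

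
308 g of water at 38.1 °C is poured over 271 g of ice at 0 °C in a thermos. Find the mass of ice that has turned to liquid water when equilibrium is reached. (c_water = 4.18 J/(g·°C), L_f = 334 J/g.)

m_melted ≈ 147 g

Cooling the water to 0 °C releases 308·4.18·38.1 = 49051 J.
Melting all 271 g of ice would need 271·334 = 90514 J.
Since 49051 < 90514 J, not all the ice melts; equilibrium is at 0 °C.
m_melted·334 = 49051  ⇒  m_melted ≈ 146.9 g.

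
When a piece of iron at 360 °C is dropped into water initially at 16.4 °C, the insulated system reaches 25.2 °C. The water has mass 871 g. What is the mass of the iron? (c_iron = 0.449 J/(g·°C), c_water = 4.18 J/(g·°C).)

Heat lost by the iron = heat gained by the water:
m×0.449×(360 − 25.2) = 871×4.18×(25.2 − 16.4)
150.33 m = 32039  ⇒  m ≈ 213.1 g

m ≈ 213 g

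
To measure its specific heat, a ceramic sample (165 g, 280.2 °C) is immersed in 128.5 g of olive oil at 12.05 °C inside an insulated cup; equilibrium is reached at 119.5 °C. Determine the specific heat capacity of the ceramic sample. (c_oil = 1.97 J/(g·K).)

Heat lost by the ceramic sample = heat gained by the oil:
165·c·(280.2 − 119.5) = 128.5·1.97·(119.5 − 12.05)
26515 c = 27200  ⇒  c ≈ 1.026 J/(g·K)

c ≈ 1.03 J/(g·K)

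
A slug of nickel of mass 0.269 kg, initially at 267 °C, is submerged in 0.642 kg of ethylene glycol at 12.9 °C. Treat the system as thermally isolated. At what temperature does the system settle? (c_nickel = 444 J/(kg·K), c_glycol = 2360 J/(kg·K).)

T_f ≈ 31.5 °C

Net heat exchanged in the isolated system is zero:
0.269*444*(T − 267) + 0.642*2360*(T − 12.9) = 0
(119.44 + 1515.1) T = 119.44*267 + 1515.1*12.9
T = 51434/1634.6 ≈ 31.47 °C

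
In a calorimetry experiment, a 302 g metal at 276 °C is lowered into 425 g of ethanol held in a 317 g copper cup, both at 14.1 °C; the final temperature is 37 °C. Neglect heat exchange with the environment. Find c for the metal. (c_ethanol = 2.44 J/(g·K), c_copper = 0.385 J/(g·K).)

c ≈ 0.368 J/(g·K)

Energy conservation, ΣQ = 0:
302·c·(37 − 276) + 425·2.44·(37 − 14.1) + 317·0.385·(37 − 14.1) = 0
-72178 c = -26542
c = -26542/-72178 ≈ 0.3677 J/(g·K)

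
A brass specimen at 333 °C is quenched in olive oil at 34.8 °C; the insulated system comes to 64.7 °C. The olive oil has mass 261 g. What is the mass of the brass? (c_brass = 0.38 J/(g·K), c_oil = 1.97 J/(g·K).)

|Q_brass| = |Q_oil|:
m×0.38×(333 − 64.7) = 261×1.97×(64.7 − 34.8)
101.95 m = 15374  ⇒  m ≈ 150.8 g

m ≈ 151 g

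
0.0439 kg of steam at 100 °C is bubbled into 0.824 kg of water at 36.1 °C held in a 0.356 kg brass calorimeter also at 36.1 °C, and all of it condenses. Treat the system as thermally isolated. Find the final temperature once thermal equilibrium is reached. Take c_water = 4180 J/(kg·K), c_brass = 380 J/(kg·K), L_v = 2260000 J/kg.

T_f ≈ 65.6 °C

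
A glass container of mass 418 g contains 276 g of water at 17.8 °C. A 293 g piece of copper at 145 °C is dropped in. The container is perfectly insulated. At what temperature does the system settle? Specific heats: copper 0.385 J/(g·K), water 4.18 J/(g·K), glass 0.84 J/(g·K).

T_f ≈ 26.7 °C

Energy conservation, ΣQ = 0:
293·0.385·(T − 145) + 276·4.18·(T − 17.8) + 418·0.84·(T − 17.8) = 0
(112.81 + 1153.7 + 351.12) T = 112.81·145 + 1153.7·17.8 + 351.12·17.8
T = 43142/1617.6 ≈ 26.67 °C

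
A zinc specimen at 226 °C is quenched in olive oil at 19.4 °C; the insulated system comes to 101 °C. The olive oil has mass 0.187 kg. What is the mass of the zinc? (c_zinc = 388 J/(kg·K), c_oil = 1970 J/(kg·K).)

m ≈ 0.62 kg

Energy conservation, ΣQ = 0:
m×388×(101 − 226) + 0.187×1970×(101 − 19.4) = 0
-48500 m = -30061
m = -30061/-48500 ≈ 0.6198 kg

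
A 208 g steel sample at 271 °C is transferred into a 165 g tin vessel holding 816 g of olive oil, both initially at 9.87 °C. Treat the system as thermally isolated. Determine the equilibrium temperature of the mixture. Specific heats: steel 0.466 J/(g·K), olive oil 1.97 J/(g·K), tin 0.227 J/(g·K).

Heat gained plus heat lost sum to zero:
208·0.466·(T − 271) + 816·1.97·(T − 9.87) + 165·0.227·(T − 9.87) = 0
96.93(T − 271) + 1607.5(T − 9.87) + 37.45(T − 9.87) = 0
(96.93 + 1607.5 + 37.45) T = 96.93·271 + 1607.5·9.87 + 37.45·9.87
T ≈ 24.40 °C

T_f ≈ 24.4 °C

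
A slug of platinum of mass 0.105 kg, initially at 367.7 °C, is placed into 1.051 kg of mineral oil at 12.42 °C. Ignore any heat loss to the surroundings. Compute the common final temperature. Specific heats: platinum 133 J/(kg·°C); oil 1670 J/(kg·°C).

T_f ≈ 15.2 °C

Heat gained plus heat lost sum to zero:
0.105×133×(T − 367.7) + 1.051×1670×(T − 12.42) = 0
13.96(T − 367.7) + 1755.2(T − 12.42) = 0
1769.1 T = 26934
T ≈ 15.22 °C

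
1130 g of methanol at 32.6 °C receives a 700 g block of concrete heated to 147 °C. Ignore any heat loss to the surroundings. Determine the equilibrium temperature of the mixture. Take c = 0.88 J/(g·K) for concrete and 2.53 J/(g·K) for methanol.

T_f ≈ 52.9 °C

T_f = Σ m_i c_i T_i / Σ m_i c_i:
T_f = (616*147 + 2858.9*32.6) / (616 + 2858.9)
    = 183752 / 3474.9 ≈ 52.88 °C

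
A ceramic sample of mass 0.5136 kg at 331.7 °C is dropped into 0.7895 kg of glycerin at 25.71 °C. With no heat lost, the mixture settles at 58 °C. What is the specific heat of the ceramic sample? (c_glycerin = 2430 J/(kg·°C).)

c ≈ 441 J/(kg·°C)

Heat lost by the ceramic sample = heat gained by the glycerin:
0.5136×c×(331.7 − 58) = 0.7895×2430×(58 − 25.71)
140.57 c = 61948  ⇒  c ≈ 440.7 J/(kg·°C)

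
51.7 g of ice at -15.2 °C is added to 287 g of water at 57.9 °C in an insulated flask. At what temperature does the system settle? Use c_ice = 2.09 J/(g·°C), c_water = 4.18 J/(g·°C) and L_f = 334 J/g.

Energy balance with sensible and latent terms:
ice -15.2→0 °C: 51.7·2.09·15.2 = 1642.4; fusion: m_ice L_f = 51.7·334 = 17268; meltwater 0→T: 51.7·4.18·T = 216.11 T; water: 1199.7(T − 57.9)
1415.8 T = 69460 − 18910 = 50550
T ≈ 35.71 °C — above 0 °C, consistent with complete melting.

T_f ≈ 35.7 °C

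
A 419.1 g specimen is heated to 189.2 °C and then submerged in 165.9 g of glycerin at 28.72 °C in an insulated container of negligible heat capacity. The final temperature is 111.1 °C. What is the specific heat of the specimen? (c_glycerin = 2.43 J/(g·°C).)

c ≈ 1.01 J/(g·°C)

Net heat exchanged in the isolated system is zero:
419.1·c·(111.1 − 189.2) + 165.9·2.43·(111.1 − 28.72) = 0
-32732 c = -33210
c = -33210/-32732 ≈ 1.015 J/(g·°C)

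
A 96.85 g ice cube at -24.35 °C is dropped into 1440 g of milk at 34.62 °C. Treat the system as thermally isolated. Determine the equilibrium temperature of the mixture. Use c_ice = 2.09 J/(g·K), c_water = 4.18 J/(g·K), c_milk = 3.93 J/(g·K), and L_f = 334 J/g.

Setting the total heat transfer to zero:
ice -24.35→0 °C: 96.85·2.09·24.35 = 4928.8; latent heat to melt: 96.85·334 = 32348; meltwater 0→T: 96.85·4.18·T = 404.83 T; milk: 5659.2(T − 34.62)
6064 T = 195922 − 37277 = 158645
T ≈ 26.16 °C — above 0 °C, consistent with complete melting.

T_f ≈ 26.2 °C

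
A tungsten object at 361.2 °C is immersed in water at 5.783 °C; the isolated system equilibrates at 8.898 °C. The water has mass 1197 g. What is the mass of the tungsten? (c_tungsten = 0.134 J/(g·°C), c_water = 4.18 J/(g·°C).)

Conservation of energy gives ΣQ = 0:
m×0.134×(8.898 − 361.2) + 1197×4.18×(8.898 − 5.783) = 0
-47.21 m = -15586
m = -15586/-47.21 ≈ 330.1 g

m ≈ 330 g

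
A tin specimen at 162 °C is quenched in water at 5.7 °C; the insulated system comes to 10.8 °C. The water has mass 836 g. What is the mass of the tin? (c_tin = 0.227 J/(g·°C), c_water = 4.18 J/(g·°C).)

|Q_tin| = |Q_water|:
m×0.227×(162 − 10.8) = 836×4.18×(10.8 − 5.7)
34.32 m = 17822  ⇒  m ≈ 519.2 g

m ≈ 519 g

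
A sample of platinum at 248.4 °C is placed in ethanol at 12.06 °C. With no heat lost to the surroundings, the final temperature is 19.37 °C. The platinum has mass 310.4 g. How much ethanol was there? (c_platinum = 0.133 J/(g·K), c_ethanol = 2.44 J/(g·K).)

Energy conservation, ΣQ = 0:
310.4×0.133×(19.37 − 248.4) + m×2.44×(19.37 − 12.06) = 0
17.84 m = 9455.1
m = 9455.1/17.84 ≈ 530.1 g

m ≈ 530 g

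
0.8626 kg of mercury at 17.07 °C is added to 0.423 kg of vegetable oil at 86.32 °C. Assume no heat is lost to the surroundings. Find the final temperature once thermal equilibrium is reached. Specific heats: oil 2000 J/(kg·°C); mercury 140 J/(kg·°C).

Heat gained plus heat lost sum to zero:
0.423*2000*(T − 86.32) + 0.8626*140*(T − 17.07) = 0
846(T − 86.32) + 120.76(T − 17.07) = 0
966.76 T = 75088
T = 75088/966.76 ≈ 77.67 °C

T_f ≈ 77.7 °C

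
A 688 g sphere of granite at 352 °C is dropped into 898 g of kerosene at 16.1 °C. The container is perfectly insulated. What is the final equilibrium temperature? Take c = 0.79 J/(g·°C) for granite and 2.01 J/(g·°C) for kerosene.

Heat gained plus heat lost sum to zero:
688·0.79·(T − 352) + 898·2.01·(T − 16.1) = 0
543.52(T − 352) + 1805(T − 16.1) = 0
2348.5 T = 220379
T ≈ 93.84 °C

T_f ≈ 93.8 °C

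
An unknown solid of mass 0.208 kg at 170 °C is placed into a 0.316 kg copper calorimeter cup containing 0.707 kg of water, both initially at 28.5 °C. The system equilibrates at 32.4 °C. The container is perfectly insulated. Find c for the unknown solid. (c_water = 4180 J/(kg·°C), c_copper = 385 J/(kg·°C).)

c ≈ 419 J/(kg·°C)

Net heat exchanged in the isolated system is zero:
0.208×c×(32.4 − 170) + 0.707×4180×(32.4 − 28.5) + 0.316×385×(32.4 − 28.5) = 0
-28.62 c = -12000
c = -12000/-28.62 ≈ 419.3 J/(kg·°C)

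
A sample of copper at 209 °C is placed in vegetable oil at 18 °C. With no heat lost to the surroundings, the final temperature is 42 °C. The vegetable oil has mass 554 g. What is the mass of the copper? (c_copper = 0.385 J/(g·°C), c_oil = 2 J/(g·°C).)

m ≈ 414 g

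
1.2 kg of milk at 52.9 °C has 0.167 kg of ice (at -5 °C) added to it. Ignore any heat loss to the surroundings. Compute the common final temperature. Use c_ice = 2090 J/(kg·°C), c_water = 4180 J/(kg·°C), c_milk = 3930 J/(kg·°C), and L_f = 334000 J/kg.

Heat gained plus heat lost sum to zero:
warm ice to 0 °C: 0.167·2090·(0 − (-5)) = 1745.2; latent heat to melt: 0.167·334000 = 55778; meltwater 0→T: 0.167·4180·T = 698.06 T; milk: 4716(T − 52.9)
5414.1 T = 249476 − 57523 = 191953
T ≈ 35.45 °C (positive, so assuming full melt was valid).

T_f ≈ 35.5 °C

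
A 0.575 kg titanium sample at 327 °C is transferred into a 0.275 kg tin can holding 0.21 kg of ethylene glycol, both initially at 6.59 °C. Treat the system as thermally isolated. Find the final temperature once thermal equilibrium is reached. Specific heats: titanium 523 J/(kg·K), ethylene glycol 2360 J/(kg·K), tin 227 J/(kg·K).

T_f is the heat-capacity-weighted average of the initial temperatures:
T_f = (300.72*327 + 495.6*6.59 + 62.43*6.59) / (300.72 + 495.6 + 62.43)
    = 102014 / 858.75 ≈ 118.79 °C

T_f ≈ 118.8 °C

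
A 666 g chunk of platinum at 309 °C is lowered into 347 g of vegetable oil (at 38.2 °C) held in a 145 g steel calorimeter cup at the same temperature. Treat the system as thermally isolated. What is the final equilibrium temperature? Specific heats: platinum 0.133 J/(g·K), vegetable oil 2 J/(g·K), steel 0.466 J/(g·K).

Let T be the final temperature. ΣQ_i = 0:
666*0.133*(T − 309) + 347*2*(T − 38.2) + 145*0.466*(T − 38.2) = 0
850.15 T = 56463
T = 56463 / 850.15 = 66.4 °C

T_f ≈ 66.4 °C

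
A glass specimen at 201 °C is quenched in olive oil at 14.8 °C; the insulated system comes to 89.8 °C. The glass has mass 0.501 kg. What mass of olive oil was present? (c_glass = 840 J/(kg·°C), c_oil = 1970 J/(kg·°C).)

Heat gained plus heat lost sum to zero:
0.501×840×(89.8 − 201) + m×1970×(89.8 − 14.8) = 0
147750 m = 46797
m = 46797/147750 ≈ 0.3167 kg

m ≈ 0.317 kg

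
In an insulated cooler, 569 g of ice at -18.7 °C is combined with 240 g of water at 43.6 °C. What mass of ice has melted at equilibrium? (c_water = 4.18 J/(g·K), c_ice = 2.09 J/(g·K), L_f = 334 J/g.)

Heat available from the water dropping to 0 °C: 240·4.18·43.6 = 43740 J.
Of that, 569·2.09·18.7 = 22238 J goes to bring the ice to 0 °C, leaving 21501 J.
Melting all 569 g of ice would need 569·334 = 190046 J.
That's not enough to melt it all — equilibrium is at 0 °C with ice remaining.
m_melt = 21501 / L_f = 64.38 g.

m_melted ≈ 64.4 g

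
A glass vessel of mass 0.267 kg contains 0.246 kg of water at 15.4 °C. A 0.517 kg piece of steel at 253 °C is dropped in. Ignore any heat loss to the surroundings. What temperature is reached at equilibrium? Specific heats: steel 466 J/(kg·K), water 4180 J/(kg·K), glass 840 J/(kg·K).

T_f ≈ 53.7 °C

Net heat exchanged in the isolated system is zero:
0.517*466*(T − 253) + 0.246*4180*(T − 15.4) + 0.267*840*(T − 15.4) = 0
1493.5 T = 80243
T ≈ 53.73 °C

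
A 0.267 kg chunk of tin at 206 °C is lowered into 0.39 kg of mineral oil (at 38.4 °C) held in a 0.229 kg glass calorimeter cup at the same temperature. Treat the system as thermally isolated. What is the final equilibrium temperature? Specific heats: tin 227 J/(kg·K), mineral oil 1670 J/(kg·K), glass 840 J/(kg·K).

T_f = Σ m_i c_i T_i / Σ m_i c_i:
T_f = (60.61·206 + 651.3·38.4 + 192.36·38.4) / (60.61 + 651.3 + 192.36)
    = 44882 / 904.27 ≈ 49.63 °C

T_f ≈ 49.6 °C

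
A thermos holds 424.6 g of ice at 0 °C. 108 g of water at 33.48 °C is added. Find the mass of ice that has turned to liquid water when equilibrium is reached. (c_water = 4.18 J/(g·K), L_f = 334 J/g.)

m_melted ≈ 45.3 g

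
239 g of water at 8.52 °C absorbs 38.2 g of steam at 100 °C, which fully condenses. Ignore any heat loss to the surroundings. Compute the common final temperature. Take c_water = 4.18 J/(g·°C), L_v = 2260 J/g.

T_f ≈ 95.6 °C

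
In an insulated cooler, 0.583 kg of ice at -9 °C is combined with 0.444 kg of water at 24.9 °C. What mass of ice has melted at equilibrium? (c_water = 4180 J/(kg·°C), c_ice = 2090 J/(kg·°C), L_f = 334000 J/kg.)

Cooling the water to 0 °C releases 0.444·4180·24.9 = 46212 J.
Warming the ice to 0 °C takes 0.583·2090·9 = 10966 J, leaving 35246 J for melting.
To melt every bit of ice: 0.583·334000 = 194722 J.
That's not enough to melt it all — equilibrium is at 0 °C with ice remaining.
m_melted·334000 = 35246  ⇒  m_melted ≈ 0.1055 kg.

m_melted ≈ 0.106 kg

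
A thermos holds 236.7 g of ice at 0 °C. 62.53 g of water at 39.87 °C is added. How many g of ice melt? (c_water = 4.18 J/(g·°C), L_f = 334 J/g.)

m_melted ≈ 31.2 g

Water can give up m c ΔT = 62.53×4.18×39.87 = 10421 J before reaching 0 °C.
Fully melting the ice requires m_ice L_f = 236.7×334 = 79058 J.
That's not enough to melt it all — equilibrium is at 0 °C with ice remaining.
Mass melted = 10421/334 ≈ 31.2 g.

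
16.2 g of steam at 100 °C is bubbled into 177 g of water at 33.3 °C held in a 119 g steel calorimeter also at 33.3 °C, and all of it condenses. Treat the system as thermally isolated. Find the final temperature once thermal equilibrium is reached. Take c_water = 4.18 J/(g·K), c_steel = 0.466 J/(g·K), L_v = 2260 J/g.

T_f ≈ 81.0 °C

Taking heat into each body as positive, Σ m c ΔT = 0:
steam→water at 100 °C releases m L_v = 16.2×2260 = 36612; condensed water 100 °C→T: 67.72(T − 100); water warms: 177×4.18×(T − 33.3) = 739.86(T − 33.3); cup: 55.45(T − 33.3)
863.03 T = 36612 + 6771.6 + 26484 = 69868
T ≈ 80.96 °C, under the boiling point, so the assumption holds.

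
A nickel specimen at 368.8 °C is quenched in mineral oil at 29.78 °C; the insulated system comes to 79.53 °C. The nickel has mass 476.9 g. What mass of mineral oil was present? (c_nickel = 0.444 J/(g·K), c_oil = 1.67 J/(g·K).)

Setting the total heat transfer to zero:
476.9·0.444·(79.53 − 368.8) + m·1.67·(79.53 − 29.78) = 0
83.08 m = 61251
m = 61251/83.08 ≈ 737.2 g

m ≈ 737 g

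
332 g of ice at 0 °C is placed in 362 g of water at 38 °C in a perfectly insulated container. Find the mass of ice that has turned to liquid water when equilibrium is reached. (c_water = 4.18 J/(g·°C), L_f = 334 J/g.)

Heat available from the water dropping to 0 °C: 362×4.18×38 = 57500 J.
Melting all 332 g of ice would need 332×334 = 110888 J.
57500 J < 110888 J, so only part of the ice melts and the system sits at 0 °C.
m_melted×334 = 57500  ⇒  m_melted ≈ 172.2 g.

m_melted ≈ 172 g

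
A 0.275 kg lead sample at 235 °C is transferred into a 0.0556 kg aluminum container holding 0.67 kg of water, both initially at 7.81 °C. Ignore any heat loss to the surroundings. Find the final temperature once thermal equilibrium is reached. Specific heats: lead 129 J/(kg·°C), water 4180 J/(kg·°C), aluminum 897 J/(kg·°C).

T_f ≈ 10.6 °C

Conservation of energy gives ΣQ = 0:
0.275*129*(T − 235) + 0.67*4180*(T − 7.81) + 0.0556*897*(T − 7.81) = 0
35.48(T − 235) + 2800.6(T − 7.81) + 49.87(T − 7.81) = 0
2885.9 T = 30599
T = 30599 / 2885.9 = 10.6 °C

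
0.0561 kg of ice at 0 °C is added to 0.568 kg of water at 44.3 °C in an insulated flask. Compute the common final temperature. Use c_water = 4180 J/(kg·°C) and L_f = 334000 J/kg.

Conservation of energy gives ΣQ = 0:
fusion: m_ice L_f = 0.0561·334000 = 18737; warm the meltwater: 234.5 T; water: 2374.2(T − 44.3)
2608.7 T = 105179 − 18737 = 86441
T ≈ 33.14 °C (positive, so assuming full melt was valid).

T_f ≈ 33.1 °C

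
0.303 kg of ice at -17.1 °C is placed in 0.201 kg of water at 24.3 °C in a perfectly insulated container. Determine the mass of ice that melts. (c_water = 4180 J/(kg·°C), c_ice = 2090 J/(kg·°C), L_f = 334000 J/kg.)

m_melted ≈ 0.0287 kg

Heat available from the water dropping to 0 °C: 0.201×4180×24.3 = 20416 J.
Warming the ice to 0 °C takes 0.303×2090×17.1 = 10829 J, leaving 9587.5 J for melting.
To melt every bit of ice: 0.303×334000 = 101202 J.
9587.5 J < 101202 J, so only part of the ice melts and the system sits at 0 °C.
m_melt = 9587.5 / L_f = 0.0287 kg.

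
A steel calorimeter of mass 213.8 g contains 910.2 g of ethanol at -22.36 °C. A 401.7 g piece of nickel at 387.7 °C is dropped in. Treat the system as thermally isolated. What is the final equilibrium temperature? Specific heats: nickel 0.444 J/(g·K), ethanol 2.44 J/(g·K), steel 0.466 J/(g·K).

T_f ≈ 6.9 °C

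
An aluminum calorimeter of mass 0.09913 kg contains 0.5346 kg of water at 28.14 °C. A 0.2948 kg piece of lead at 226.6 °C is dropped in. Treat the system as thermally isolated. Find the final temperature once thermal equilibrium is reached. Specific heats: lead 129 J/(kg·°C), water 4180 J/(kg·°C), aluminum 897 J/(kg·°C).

T_f ≈ 31.3 °C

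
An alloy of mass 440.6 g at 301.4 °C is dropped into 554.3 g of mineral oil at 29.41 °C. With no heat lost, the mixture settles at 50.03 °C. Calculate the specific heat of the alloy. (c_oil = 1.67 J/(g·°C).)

Heat lost by the alloy = heat gained by the oil:
440.6×c×(301.4 − 50.03) = 554.3×1.67×(50.03 − 29.41)
110754 c = 19088  ⇒  c ≈ 0.1723 J/(g·°C)

c ≈ 0.172 J/(g·°C)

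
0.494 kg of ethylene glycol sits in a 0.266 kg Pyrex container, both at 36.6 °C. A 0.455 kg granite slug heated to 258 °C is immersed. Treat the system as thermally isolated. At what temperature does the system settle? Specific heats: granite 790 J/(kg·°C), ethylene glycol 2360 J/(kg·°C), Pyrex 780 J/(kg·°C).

T_f ≈ 82.5 °C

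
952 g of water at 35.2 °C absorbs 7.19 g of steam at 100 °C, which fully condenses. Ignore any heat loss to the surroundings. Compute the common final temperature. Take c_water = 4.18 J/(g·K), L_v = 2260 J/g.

Taking heat into each body as positive, Σ m c ΔT = 0:
latent heat released on condensation: 7.19×2260 = 16249; condensate cools 100→T: 7.19×4.18×(T − 100) = 30.05(T − 100); water warms: 952×4.18×(T − 35.2) = 3979.4(T − 35.2)
4009.4 T = 16249 + 3005.4 + 140073 = 159328
T ≈ 39.74 °C — below 100 °C, confirming all the steam condensed.

T_f ≈ 39.7 °C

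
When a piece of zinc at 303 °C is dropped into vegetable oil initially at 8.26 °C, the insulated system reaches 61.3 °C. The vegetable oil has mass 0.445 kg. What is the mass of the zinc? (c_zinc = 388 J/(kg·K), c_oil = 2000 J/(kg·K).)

Heat lost by the zinc = heat gained by the oil:
m·388·(303 − 61.3) = 0.445·2000·(61.3 − 8.26)
93780 m = 47206  ⇒  m ≈ 0.5034 kg

m ≈ 0.503 kg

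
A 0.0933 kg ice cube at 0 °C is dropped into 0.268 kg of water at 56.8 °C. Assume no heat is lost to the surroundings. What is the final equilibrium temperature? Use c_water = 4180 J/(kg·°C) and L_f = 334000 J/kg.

T_f ≈ 21.5 °C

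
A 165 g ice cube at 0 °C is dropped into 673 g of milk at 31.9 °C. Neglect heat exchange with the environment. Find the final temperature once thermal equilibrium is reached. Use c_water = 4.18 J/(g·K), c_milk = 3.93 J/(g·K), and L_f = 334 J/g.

T_f ≈ 8.8 °C

Energy balance with sensible and latent terms:
melt ice: 165·334 = 55110; warm the meltwater: 689.7 T; milk cools: 673·3.93·(T − 31.9) = 2644.9(T − 31.9)
3334.6 T = 84372 − 55110 = 29262
T ≈ 8.78 °C (positive, so assuming full melt was valid).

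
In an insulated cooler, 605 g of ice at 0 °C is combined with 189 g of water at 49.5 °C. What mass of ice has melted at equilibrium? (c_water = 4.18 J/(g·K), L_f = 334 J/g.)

m_melted ≈ 117 g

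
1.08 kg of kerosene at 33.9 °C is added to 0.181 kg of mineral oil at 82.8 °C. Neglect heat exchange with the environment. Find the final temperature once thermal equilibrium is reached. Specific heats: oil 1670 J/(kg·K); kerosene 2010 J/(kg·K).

Setting the total heat transfer to zero:
0.181·1670·(T − 82.8) + 1.08·2010·(T − 33.9) = 0
302.27(T − 82.8) + 2170.8(T − 33.9) = 0
(302.27 + 2170.8) T = 302.27·82.8 + 2170.8·33.9
T = 98618 / 2473.1 = 39.9 °C

T_f ≈ 39.9 °C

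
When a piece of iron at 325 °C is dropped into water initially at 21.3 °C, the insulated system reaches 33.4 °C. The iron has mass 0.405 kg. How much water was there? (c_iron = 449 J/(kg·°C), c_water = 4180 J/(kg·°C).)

Let T be the final temperature. ΣQ_i = 0:
0.405·449·(33.4 − 325) + m·4180·(33.4 − 21.3) = 0
50578 m = 53026
m = 53026/50578 ≈ 1.048 kg

m ≈ 1.05 kg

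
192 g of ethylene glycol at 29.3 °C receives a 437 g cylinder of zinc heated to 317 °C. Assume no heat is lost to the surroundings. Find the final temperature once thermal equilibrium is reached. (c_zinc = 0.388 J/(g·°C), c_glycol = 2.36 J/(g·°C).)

T_f ≈ 107.6 °C

|Q_zinc| = |Q_glycol|:
437*0.388*(317 − T) = 192*2.36*(T − 29.3)
169.56(317 − T) = 453.12(T − 29.3)
622.68 T = 67026  ⇒  T ≈ 107.64 °C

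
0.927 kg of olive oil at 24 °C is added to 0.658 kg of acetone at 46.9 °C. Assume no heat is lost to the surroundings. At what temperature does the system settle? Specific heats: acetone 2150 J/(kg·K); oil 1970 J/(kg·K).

T_f is the heat-capacity-weighted average of the initial temperatures:
T_f = (1414.7*46.9 + 1826.2*24) / (1414.7 + 1826.2)
    = 110178 / 3240.9 ≈ 34.00 °C

T_f ≈ 34.0 °C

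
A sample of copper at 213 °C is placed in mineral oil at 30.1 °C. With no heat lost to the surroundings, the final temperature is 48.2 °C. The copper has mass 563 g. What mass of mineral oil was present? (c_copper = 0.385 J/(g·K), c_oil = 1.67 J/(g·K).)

m ≈ 1180 g

Heat lost by the copper = heat gained by the oil:
563×0.385×(213 − 48.2) = m×1.67×(48.2 − 30.1)
30.23 m = 35721  ⇒  m ≈ 1182 g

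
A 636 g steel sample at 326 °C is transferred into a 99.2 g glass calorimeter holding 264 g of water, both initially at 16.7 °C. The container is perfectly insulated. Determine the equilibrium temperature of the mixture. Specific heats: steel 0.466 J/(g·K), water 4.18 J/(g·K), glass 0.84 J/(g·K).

Net heat exchanged in the isolated system is zero:
636×0.466×(T − 326) + 264×4.18×(T − 16.7) + 99.2×0.84×(T − 16.7) = 0
296.38(T − 326) + 1103.5(T − 16.7) + 83.33(T − 16.7) = 0
(296.38 + 1103.5 + 83.33) T = 296.38×326 + 1103.5×16.7 + 83.33×16.7
T = 116439/1483.2 ≈ 78.50 °C

T_f ≈ 78.5 °C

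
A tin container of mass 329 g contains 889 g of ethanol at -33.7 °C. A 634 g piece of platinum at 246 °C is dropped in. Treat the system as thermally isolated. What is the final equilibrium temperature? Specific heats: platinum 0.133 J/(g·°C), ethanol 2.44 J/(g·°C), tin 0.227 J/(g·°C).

T_f ≈ -23.6 °C

Net heat exchanged in the isolated system is zero:
634*0.133*(T − 246) + 889*2.44*(T − (-33.7)) + 329*0.227*(T − (-33.7)) = 0
84.32(T − 246) + 2169.2(T − (-33.7)) + 74.68(T − (-33.7)) = 0
2328.2 T = -54874
T = -54874/2328.2 ≈ -23.57 °C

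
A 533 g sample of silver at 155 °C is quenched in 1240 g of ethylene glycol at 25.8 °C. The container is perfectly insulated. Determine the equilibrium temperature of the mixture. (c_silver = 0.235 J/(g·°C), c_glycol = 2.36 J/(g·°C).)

T_f ≈ 31.1 °C

|Q_silver| = |Q_glycol|:
533×0.235×(155 − T) = 1240×2.36×(T − 25.8)
125.25(155 − T) = 2926.4(T − 25.8)
3051.7 T = 94916  ⇒  T ≈ 31.10 °C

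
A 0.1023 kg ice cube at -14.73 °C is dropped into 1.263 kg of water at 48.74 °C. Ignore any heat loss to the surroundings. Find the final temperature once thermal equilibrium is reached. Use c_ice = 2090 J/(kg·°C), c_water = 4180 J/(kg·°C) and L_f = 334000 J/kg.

Conservation of energy gives ΣQ = 0:
warm ice to 0 °C: 0.1023·2090·(0 − (-14.73)) = 3149.4
  latent heat to melt: 0.1023·334000 = 34168
  warm the meltwater: 427.61 T
  water: 5279.3(T − 48.74)
5707 T = 257315 − 37318 = 219997
T ≈ 38.55 °C. Since T > 0 °C, the all-ice-melts assumption holds.

T_f ≈ 38.5 °C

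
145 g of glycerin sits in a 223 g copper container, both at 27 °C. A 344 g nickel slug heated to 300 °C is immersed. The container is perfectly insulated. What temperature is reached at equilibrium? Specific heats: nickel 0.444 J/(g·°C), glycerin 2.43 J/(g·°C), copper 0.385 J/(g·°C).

T_f ≈ 97.6 °C

Taking heat into each body as positive, Σ m c ΔT = 0:
344×0.444×(T − 300) + 145×2.43×(T − 27) + 223×0.385×(T − 27) = 0
590.94 T = 57652
T = 57652/590.94 ≈ 97.56 °C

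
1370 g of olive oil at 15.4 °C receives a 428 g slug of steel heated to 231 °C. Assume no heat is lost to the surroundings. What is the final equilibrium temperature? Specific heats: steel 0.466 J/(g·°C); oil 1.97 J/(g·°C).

Heat lost by the steel equals heat gained by the oil:
428×0.466×(231 − T) = 1370×1.97×(T − 15.4)
199.45(231 − T) = 2698.9(T − 15.4)
2898.3 T = 87636  ⇒  T ≈ 30.24 °C

T_f ≈ 30.2 °C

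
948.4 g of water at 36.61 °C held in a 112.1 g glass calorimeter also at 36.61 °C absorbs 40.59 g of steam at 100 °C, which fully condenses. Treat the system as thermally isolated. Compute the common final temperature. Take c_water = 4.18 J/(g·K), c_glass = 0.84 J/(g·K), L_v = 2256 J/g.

Energy conservation, ΣQ = 0:
steam→water at 100 °C releases m L_v = 40.59×2256 = 91571; condensate cools 100→T: 40.59×4.18×(T − 100) = 169.67(T − 100); water warms: 948.4×4.18×(T − 36.61) = 3964.3(T − 36.61); cup: 94.16(T − 36.61)
4228.1 T = 91571 + 16967 + 148581 = 257118
T ≈ 60.81 °C — below 100 °C, confirming all the steam condensed.

T_f ≈ 60.8 °C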